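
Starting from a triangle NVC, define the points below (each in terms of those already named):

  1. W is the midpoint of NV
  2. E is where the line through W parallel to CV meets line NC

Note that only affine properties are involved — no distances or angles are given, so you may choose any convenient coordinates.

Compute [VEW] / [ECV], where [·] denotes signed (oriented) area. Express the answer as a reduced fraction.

Assign N = (0, 0), V = (1, 0), C = (0, 1) — the answer is frame-independent, so this choice is without loss of generality.
1. W is the midpoint of NV ⇒ W = (1/2, 0)
2. E is where the line through W parallel to CV meets line NC ⇒ E = (0, 1/2)
2·[VEW] = 1/4, 2·[ECV] = -1/2
[VEW]:[ECV] = 1/4:-1/2 = -1/2

[VEW]:[ECV] = -1/2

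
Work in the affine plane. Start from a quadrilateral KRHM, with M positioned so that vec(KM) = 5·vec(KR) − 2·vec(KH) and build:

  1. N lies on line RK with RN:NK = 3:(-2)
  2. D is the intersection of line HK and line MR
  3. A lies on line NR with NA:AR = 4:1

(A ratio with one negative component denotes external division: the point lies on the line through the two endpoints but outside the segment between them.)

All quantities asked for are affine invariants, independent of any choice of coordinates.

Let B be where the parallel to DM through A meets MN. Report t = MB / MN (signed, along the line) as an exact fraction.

Assign K = (0, 0), R = (1, 0), H = (0, 1), M = (5, -2) — the answer is frame-independent, so this choice is without loss of generality.
1. N lies on line RK with RN:NK = 3:(-2) ⇒ N = (-2, 0)
2. D is the intersection of line HK and line MR ⇒ D = (0, 1/2)
3. A lies on line NR with NA:AR = 4:1 ⇒ A = (2/5, 0)
through A parallel to DM: direction (5, -5/2); meets MN at B = (18/5, -8/5)
B = M + t·(N−M) with t = 1/5

t = 1/5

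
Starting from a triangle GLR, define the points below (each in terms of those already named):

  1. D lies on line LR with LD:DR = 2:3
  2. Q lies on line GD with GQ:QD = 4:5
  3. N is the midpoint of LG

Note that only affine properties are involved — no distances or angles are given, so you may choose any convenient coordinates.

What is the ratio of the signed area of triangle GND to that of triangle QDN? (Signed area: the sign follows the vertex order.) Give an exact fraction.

[GND]:[QDN] = -9/5

Assign G = (0, 0), L = (1, 0), R = (0, 1) — the answer is frame-independent, so this choice is without loss of generality.
1. D lies on line LR with LD:DR = 2:3 ⇒ D = (3/5, 2/5)
2. Q lies on line GD with GQ:QD = 4:5 ⇒ Q = (4/15, 8/45)
3. N is the midpoint of LG ⇒ N = (1/2, 0)
2·[GND] = 1/5, 2·[QDN] = -1/9
[GND]:[QDN] = 1/5:-1/9 = -9/5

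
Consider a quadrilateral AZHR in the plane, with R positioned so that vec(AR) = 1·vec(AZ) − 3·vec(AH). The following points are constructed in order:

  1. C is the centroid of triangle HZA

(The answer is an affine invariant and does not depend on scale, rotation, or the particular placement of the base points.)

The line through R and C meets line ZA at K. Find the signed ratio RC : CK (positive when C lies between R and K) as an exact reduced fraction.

RC:CK = -10

Choose coordinates A = (0, 0), Z = (1, 0), H = (0, 1), R = (1, -3).
1. C is the centroid of triangle HZA ⇒ C = (1/3, 1/3)
line RC meets ZA at K = (2/5, 0)
C = R + t·(K−R) with t = 10/9, so RC:CK = 10/9:-1/9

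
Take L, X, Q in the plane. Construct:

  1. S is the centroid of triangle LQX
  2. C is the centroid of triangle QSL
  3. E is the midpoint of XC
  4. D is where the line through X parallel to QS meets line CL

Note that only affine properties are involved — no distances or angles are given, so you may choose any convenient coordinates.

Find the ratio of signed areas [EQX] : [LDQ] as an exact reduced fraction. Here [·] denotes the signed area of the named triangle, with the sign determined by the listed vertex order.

[EQX]:[LDQ] = -2/3

Work in coordinates with L = (0, 0), X = (1, 0), Q = (0, 1).
1. S is the centroid of triangle LQX ⇒ S = (1/3, 1/3)
2. C is the centroid of triangle QSL ⇒ C = (1/9, 4/9)
3. E is the midpoint of XC ⇒ E = (5/9, 2/9)
4. D is where the line through X parallel to QS meets line CL ⇒ D = (1/3, 4/3)
2·[EQX] = -2/9, 2·[LDQ] = 1/3
[EQX]:[LDQ] = -2/9:1/3 = -2/3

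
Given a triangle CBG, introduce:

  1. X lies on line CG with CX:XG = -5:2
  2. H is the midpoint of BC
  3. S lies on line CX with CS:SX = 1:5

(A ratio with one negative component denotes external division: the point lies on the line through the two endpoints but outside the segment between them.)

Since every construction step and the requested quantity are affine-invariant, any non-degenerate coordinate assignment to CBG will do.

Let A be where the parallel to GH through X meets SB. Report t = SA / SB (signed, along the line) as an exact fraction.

Work in coordinates with C = (0, 0), B = (1, 0), G = (0, 1).
1. X lies on line CG with CX:XG = -5:2 ⇒ X = (0, 5/3)
2. H is the midpoint of BC ⇒ H = (1/2, 0)
3. S lies on line CX with CS:SX = 1:5 ⇒ S = (0, 5/18)
through X parallel to GH: direction (1/2, -1); meets SB at A = (25/31, 5/93)
A = S + t·(B−S) with t = 25/31

t = 25/31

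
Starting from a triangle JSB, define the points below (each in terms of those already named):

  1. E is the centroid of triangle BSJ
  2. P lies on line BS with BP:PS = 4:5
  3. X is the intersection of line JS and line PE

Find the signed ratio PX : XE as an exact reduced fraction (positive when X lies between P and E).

PX:XE = -5/3

Set J = (0, 0), S = (1, 0), B = (0, 1); any affine frame gives the same invariant.
1. E is the centroid of triangle BSJ ⇒ E = (1/3, 1/3)
2. P lies on line BS with BP:PS = 4:5 ⇒ P = (4/9, 5/9)
3. X is the intersection of line JS and line PE ⇒ X = (1/6, 0)
X = P + t·(E−P) with t = 5/2, so PX:XE = t:(1−t) = 5/2:-3/2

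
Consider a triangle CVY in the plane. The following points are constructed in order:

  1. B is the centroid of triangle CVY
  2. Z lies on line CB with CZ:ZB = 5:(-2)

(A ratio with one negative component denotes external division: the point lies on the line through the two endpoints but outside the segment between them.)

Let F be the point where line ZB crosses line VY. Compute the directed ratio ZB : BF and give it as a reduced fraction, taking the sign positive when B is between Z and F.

Choose coordinates C = (0, 0), V = (1, 0), Y = (0, 1).
1. B is the centroid of triangle CVY ⇒ B = (1/3, 1/3)
2. Z lies on line CB with CZ:ZB = 5:(-2) ⇒ Z = (5/9, 5/9)
line ZB meets VY at F = (1/2, 1/2)
B = Z + t·(F−Z) with t = 4, so ZB:BF = 4:-3

ZB:BF = -4/3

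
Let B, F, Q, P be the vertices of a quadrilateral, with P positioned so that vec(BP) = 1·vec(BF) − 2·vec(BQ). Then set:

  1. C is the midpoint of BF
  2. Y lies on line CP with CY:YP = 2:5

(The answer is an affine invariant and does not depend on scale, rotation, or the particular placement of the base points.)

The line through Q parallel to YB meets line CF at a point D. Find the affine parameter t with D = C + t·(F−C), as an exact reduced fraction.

Set B = (0, 0), F = (1, 0), Q = (0, 1), P = (1, -2); any affine frame gives the same invariant.
1. C is the midpoint of BF ⇒ C = (1/2, 0)
2. Y lies on line CP with CY:YP = 2:5 ⇒ Y = (9/14, -4/7)
through Q parallel to YB: direction (-9/14, 4/7); meets CF at D = (9/8, 0)
D = C + t·(F−C) with t = 5/4

t = 5/4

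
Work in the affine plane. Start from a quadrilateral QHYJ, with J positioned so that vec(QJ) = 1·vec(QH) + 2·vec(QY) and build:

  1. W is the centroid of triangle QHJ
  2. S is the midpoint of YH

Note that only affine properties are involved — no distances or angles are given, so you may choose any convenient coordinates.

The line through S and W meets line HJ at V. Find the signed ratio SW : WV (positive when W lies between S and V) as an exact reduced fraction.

Choose coordinates Q = (0, 0), H = (1, 0), Y = (0, 1), J = (1, 2).
1. W is the centroid of triangle QHJ ⇒ W = (2/3, 2/3)
2. S is the midpoint of YH ⇒ S = (1/2, 1/2)
line SW meets HJ at V = (1, 1)
W = S + t·(V−S) with t = 1/3, so SW:WV = 1/3:2/3

SW:WV = 1/2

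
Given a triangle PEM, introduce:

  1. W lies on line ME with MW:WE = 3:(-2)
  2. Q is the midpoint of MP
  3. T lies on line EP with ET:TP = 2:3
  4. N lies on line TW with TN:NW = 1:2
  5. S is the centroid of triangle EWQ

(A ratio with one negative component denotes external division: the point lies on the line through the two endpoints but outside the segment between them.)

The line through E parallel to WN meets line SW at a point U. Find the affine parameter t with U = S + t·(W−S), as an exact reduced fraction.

Choose coordinates P = (0, 0), E = (1, 0), M = (0, 1).
1. W lies on line ME with MW:WE = 3:(-2) ⇒ W = (3, -2)
2. Q is the midpoint of MP ⇒ Q = (0, 1/2)
3. T lies on line EP with ET:TP = 2:3 ⇒ T = (3/5, 0)
4. N lies on line TW with TN:NW = 1:2 ⇒ N = (7/5, -2/3)
5. S is the centroid of triangle EWQ ⇒ S = (4/3, -1/2)
through E parallel to WN: direction (-8/5, 4/3); meets SW at U = (-2, 5/2)
U = S + t·(W−S) with t = -2

t = -2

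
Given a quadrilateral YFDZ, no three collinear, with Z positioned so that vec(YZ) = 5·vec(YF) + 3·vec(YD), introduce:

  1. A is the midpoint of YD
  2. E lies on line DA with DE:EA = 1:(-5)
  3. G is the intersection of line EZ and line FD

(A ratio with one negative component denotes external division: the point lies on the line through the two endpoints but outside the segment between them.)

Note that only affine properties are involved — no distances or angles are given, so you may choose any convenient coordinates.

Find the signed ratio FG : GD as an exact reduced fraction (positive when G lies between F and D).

FG:GD = -12

Set Y = (0, 0), F = (1, 0), D = (0, 1), Z = (5, 3); any affine frame gives the same invariant.
1. A is the midpoint of YD ⇒ A = (0, 1/2)
2. E lies on line DA with DE:EA = 1:(-5) ⇒ E = (0, 9/8)
3. G is the intersection of line EZ and line FD ⇒ G = (-1/11, 12/11)
G = F + t·(D−F) with t = 12/11, so FG:GD = t:(1−t) = 12/11:-1/11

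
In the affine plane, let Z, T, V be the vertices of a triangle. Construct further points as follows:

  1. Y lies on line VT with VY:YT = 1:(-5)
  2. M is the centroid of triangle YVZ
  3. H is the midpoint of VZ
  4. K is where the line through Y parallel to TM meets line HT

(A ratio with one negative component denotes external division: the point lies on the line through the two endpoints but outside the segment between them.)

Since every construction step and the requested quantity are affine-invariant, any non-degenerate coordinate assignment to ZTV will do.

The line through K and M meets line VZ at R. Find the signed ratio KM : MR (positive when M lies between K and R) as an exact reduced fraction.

Set Z = (0, 0), T = (1, 0), V = (0, 1); any affine frame gives the same invariant.
1. Y lies on line VT with VY:YT = 1:(-5) ⇒ Y = (-1/4, 5/4)
2. M is the centroid of triangle YVZ ⇒ M = (-1/12, 3/4)
3. H is the midpoint of VZ ⇒ H = (0, 1/2)
4. K is where the line through Y parallel to TM meets line HT ⇒ K = (3, -1)
line KM meets VZ at R = (0, 26/37)
M = K + t·(R−K) with t = 37/36, so KM:MR = 37/36:-1/36

KM:MR = -37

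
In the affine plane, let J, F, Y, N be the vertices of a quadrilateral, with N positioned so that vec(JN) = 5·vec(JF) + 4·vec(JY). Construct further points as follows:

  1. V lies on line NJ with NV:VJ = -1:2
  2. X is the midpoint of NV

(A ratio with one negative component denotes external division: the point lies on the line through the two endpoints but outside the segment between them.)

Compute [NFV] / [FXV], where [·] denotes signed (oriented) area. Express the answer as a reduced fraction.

Assign J = (0, 0), F = (1, 0), Y = (0, 1), N = (5, 4) — the answer is frame-independent, so this choice is without loss of generality.
1. V lies on line NJ with NV:VJ = -1:2 ⇒ V = (10, 8)
2. X is the midpoint of NV ⇒ X = (15/2, 6)
2·[NFV] = 4, 2·[FXV] = -2
[NFV]:[FXV] = 4:-2 = -2

[NFV]:[FXV] = -2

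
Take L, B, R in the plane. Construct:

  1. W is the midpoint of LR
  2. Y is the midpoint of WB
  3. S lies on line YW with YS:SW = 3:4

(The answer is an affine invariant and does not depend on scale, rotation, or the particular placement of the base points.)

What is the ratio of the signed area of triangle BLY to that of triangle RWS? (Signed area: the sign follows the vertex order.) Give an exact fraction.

[BLY]:[RWS] = -7/4

Choose coordinates L = (0, 0), B = (1, 0), R = (0, 1).
1. W is the midpoint of LR ⇒ W = (0, 1/2)
2. Y is the midpoint of WB ⇒ Y = (1/2, 1/4)
3. S lies on line YW with YS:SW = 3:4 ⇒ S = (2/7, 5/14)
2·[BLY] = -1/4, 2·[RWS] = 1/7
[BLY]:[RWS] = -1/4:1/7 = -7/4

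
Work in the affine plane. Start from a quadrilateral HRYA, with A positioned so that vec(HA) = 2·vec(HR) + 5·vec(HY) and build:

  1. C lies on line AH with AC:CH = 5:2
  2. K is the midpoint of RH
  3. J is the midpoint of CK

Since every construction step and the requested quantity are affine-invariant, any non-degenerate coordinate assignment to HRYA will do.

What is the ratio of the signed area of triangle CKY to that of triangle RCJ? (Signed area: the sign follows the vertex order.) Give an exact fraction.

Choose coordinates H = (0, 0), R = (1, 0), Y = (0, 1), A = (2, 5).
1. C lies on line AH with AC:CH = 5:2 ⇒ C = (4/7, 10/7)
2. K is the midpoint of RH ⇒ K = (1/2, 0)
3. J is the midpoint of CK ⇒ J = (15/28, 5/7)
2·[CKY] = -11/14, 2·[RCJ] = 5/14
[CKY]:[RCJ] = -11/14:5/14 = -11/5

[CKY]:[RCJ] = -11/5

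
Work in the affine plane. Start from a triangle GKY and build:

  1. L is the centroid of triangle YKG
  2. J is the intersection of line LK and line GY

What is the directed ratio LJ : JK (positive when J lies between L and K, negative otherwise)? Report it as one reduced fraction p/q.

Set G = (0, 0), K = (1, 0), Y = (0, 1); any affine frame gives the same invariant.
1. L is the centroid of triangle YKG ⇒ L = (1/3, 1/3)
2. J is the intersection of line LK and line GY ⇒ J = (0, 1/2)
J = L + t·(K−L) with t = -1/2, so LJ:JK = t:(1−t) = -1/2:3/2

LJ:JK = -1/3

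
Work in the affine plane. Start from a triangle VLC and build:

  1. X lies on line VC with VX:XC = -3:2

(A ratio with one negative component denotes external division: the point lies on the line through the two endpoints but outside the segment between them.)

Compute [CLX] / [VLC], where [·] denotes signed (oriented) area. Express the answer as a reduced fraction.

[CLX]:[VLC] = 2

Set V = (0, 0), L = (1, 0), C = (0, 1); any affine frame gives the same invariant.
1. X lies on line VC with VX:XC = -3:2 ⇒ X = (0, 3)
2·[CLX] = 2, 2·[VLC] = 1
[CLX]:[VLC] = 2:1 = 2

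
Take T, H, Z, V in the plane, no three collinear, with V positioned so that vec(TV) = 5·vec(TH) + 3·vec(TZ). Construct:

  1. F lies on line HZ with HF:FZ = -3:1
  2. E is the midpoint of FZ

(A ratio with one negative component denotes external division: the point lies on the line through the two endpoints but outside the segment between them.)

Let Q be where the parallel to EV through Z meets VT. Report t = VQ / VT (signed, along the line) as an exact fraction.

Choose coordinates T = (0, 0), H = (1, 0), Z = (0, 1), V = (5, 3).
1. F lies on line HZ with HF:FZ = -3:1 ⇒ F = (-1/2, 3/2)
2. E is the midpoint of FZ ⇒ E = (-1/4, 5/4)
through Z parallel to EV: direction (21/4, 7/4); meets VT at Q = (15/4, 9/4)
Q = V + t·(T−V) with t = 1/4

t = 1/4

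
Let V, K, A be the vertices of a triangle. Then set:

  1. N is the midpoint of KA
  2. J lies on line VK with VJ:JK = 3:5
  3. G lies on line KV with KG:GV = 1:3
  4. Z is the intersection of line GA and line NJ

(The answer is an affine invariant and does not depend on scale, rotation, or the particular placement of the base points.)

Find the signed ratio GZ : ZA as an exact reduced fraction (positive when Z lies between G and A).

GZ:ZA = 3/5

Assign V = (0, 0), K = (1, 0), A = (0, 1) — the answer is frame-independent, so this choice is without loss of generality.
1. N is the midpoint of KA ⇒ N = (1/2, 1/2)
2. J lies on line VK with VJ:JK = 3:5 ⇒ J = (3/8, 0)
3. G lies on line KV with KG:GV = 1:3 ⇒ G = (3/4, 0)
4. Z is the intersection of line GA and line NJ ⇒ Z = (15/32, 3/8)
Z = G + t·(A−G) with t = 3/8, so GZ:ZA = t:(1−t) = 3/8:5/8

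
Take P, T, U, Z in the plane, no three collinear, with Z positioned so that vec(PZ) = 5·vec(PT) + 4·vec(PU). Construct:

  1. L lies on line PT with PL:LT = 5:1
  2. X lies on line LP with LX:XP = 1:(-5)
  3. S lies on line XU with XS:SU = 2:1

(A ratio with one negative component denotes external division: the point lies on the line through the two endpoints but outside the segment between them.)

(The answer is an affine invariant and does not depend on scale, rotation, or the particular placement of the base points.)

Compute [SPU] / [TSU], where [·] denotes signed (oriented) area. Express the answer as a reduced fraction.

Set P = (0, 0), T = (1, 0), U = (0, 1), Z = (5, 4); any affine frame gives the same invariant.
1. L lies on line PT with PL:LT = 5:1 ⇒ L = (5/6, 0)
2. X lies on line LP with LX:XP = 1:(-5) ⇒ X = (25/24, 0)
3. S lies on line XU with XS:SU = 2:1 ⇒ S = (25/72, 2/3)
2·[SPU] = -25/72, 2·[TSU] = 1/72
[SPU]:[TSU] = -25/72:1/72 = -25

[SPU]:[TSU] = -25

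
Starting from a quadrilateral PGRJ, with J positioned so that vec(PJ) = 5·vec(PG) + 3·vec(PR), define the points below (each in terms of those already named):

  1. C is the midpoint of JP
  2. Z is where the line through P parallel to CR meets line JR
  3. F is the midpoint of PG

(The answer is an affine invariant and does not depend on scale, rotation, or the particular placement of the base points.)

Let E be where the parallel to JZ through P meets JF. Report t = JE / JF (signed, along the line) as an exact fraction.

Set P = (0, 0), G = (1, 0), R = (0, 1), J = (5, 3); any affine frame gives the same invariant.
1. C is the midpoint of JP ⇒ C = (5/2, 3/2)
2. Z is where the line through P parallel to CR meets line JR ⇒ Z = (-5, -1)
3. F is the midpoint of PG ⇒ F = (1/2, 0)
through P parallel to JZ: direction (-10, -4); meets JF at E = (5/4, 1/2)
E = J + t·(F−J) with t = 5/6

t = 5/6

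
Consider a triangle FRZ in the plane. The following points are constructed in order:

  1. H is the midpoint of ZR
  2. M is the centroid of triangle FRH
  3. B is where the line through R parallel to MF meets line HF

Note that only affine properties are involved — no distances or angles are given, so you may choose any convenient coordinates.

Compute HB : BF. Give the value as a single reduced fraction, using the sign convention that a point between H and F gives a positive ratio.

HB:BF = -2

Assign F = (0, 0), R = (1, 0), Z = (0, 1) — the answer is frame-independent, so this choice is without loss of generality.
1. H is the midpoint of ZR ⇒ H = (1/2, 1/2)
2. M is the centroid of triangle FRH ⇒ M = (1/2, 1/6)
3. B is where the line through R parallel to MF meets line HF ⇒ B = (-1/2, -1/2)
B = H + t·(F−H) with t = 2, so HB:BF = t:(1−t) = 2:-1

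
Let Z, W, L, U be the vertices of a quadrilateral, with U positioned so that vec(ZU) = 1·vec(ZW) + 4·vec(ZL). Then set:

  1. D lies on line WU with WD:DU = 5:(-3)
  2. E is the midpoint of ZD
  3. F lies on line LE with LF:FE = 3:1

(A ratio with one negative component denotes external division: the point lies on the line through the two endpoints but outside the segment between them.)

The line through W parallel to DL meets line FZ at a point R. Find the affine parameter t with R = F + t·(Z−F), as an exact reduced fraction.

t = 77/5

Assign Z = (0, 0), W = (1, 0), L = (0, 1), U = (1, 4) — the answer is frame-independent, so this choice is without loss of generality.
1. D lies on line WU with WD:DU = 5:(-3) ⇒ D = (1, 10)
2. E is the midpoint of ZD ⇒ E = (1/2, 5)
3. F lies on line LE with LF:FE = 3:1 ⇒ F = (3/8, 4)
through W parallel to DL: direction (-1, -9); meets FZ at R = (-27/5, -288/5)
R = F + t·(Z−F) with t = 77/5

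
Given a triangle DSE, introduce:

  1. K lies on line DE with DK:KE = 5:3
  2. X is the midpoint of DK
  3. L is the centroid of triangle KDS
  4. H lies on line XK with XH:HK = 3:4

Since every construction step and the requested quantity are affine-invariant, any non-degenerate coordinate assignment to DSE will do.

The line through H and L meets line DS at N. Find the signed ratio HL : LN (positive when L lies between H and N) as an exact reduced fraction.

Choose coordinates D = (0, 0), S = (1, 0), E = (0, 1).
1. K lies on line DE with DK:KE = 5:3 ⇒ K = (0, 5/8)
2. X is the midpoint of DK ⇒ X = (0, 5/16)
3. L is the centroid of triangle KDS ⇒ L = (1/3, 5/24)
4. H lies on line XK with XH:HK = 3:4 ⇒ H = (0, 25/56)
line HL meets DS at N = (5/8, 0)
L = H + t·(N−H) with t = 8/15, so HL:LN = 8/15:7/15

HL:LN = 8/7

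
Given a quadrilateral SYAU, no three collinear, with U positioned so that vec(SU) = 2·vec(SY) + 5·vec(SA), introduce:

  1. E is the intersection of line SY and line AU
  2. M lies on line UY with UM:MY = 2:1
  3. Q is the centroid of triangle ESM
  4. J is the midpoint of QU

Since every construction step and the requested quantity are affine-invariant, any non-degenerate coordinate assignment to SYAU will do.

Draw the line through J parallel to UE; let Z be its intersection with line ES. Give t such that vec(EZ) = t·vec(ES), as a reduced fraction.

Assign S = (0, 0), Y = (1, 0), A = (0, 1), U = (2, 5) — the answer is frame-independent, so this choice is without loss of generality.
1. E is the intersection of line SY and line AU ⇒ E = (-1/2, 0)
2. M lies on line UY with UM:MY = 2:1 ⇒ M = (4/3, 5/3)
3. Q is the centroid of triangle ESM ⇒ Q = (5/18, 5/9)
4. J is the midpoint of QU ⇒ J = (41/36, 25/9)
through J parallel to UE: direction (-5/2, -5); meets ES at Z = (-1/4, 0)
Z = E + t·(S−E) with t = 1/2

t = 1/2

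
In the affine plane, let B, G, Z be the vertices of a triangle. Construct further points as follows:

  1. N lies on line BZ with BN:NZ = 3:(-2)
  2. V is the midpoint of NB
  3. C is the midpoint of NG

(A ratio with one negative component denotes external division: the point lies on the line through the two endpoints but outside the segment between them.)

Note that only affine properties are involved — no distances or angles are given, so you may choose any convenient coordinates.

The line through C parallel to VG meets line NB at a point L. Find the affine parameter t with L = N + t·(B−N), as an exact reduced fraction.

t = 1/4

Choose coordinates B = (0, 0), G = (1, 0), Z = (0, 1).
1. N lies on line BZ with BN:NZ = 3:(-2) ⇒ N = (0, 3)
2. V is the midpoint of NB ⇒ V = (0, 3/2)
3. C is the midpoint of NG ⇒ C = (1/2, 3/2)
through C parallel to VG: direction (1, -3/2); meets NB at L = (0, 9/4)
L = N + t·(B−N) with t = 1/4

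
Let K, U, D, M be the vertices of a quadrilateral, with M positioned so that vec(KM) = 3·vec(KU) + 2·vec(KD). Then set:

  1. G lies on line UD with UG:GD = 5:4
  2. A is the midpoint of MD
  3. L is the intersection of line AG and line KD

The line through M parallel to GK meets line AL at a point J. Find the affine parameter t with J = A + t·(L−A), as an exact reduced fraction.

t = -209/81

Choose coordinates K = (0, 0), U = (1, 0), D = (0, 1), M = (3, 2).
1. G lies on line UD with UG:GD = 5:4 ⇒ G = (4/9, 5/9)
2. A is the midpoint of MD ⇒ A = (3/2, 3/2)
3. L is the intersection of line AG and line KD ⇒ L = (0, 3/19)
through M parallel to GK: direction (-4/9, -5/9); meets AL at J = (145/27, 134/27)
J = A + t·(L−A) with t = -209/81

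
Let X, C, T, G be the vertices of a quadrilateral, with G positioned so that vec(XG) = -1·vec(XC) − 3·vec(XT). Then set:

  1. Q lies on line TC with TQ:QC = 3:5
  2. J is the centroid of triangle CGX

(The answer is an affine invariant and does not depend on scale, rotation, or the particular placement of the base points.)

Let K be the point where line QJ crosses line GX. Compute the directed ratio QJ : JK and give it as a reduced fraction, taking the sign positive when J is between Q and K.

QJ:JK = -1/2

Set X = (0, 0), C = (1, 0), T = (0, 1), G = (-1, -3); any affine frame gives the same invariant.
1. Q lies on line TC with TQ:QC = 3:5 ⇒ Q = (3/8, 5/8)
2. J is the centroid of triangle CGX ⇒ J = (0, -1)
line QJ meets GX at K = (3/4, 9/4)
J = Q + t·(K−Q) with t = -1, so QJ:JK = -1:2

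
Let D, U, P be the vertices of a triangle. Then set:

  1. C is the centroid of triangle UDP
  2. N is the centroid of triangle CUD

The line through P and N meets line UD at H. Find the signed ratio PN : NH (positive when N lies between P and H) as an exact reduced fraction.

Assign D = (0, 0), U = (1, 0), P = (0, 1) — the answer is frame-independent, so this choice is without loss of generality.
1. C is the centroid of triangle UDP ⇒ C = (1/3, 1/3)
2. N is the centroid of triangle CUD ⇒ N = (4/9, 1/9)
line PN meets UD at H = (1/2, 0)
N = P + t·(H−P) with t = 8/9, so PN:NH = 8/9:1/9

PN:NH = 8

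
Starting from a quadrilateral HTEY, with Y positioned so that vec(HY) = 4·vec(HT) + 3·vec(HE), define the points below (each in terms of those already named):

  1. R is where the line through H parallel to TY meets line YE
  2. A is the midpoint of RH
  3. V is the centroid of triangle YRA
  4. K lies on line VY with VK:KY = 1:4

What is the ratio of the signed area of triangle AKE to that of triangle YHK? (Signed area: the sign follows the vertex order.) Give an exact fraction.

[AKE]:[YHK] = -3/2

Assign H = (0, 0), T = (1, 0), E = (0, 1), Y = (4, 3) — the answer is frame-independent, so this choice is without loss of generality.
1. R is where the line through H parallel to TY meets line YE ⇒ R = (2, 2)
2. A is the midpoint of RH ⇒ A = (1, 1)
3. V is the centroid of triangle YRA ⇒ V = (7/3, 2)
4. K lies on line VY with VK:KY = 1:4 ⇒ K = (8/3, 11/5)
2·[AKE] = 6/5, 2·[YHK] = -4/5
[AKE]:[YHK] = 6/5:-4/5 = -3/2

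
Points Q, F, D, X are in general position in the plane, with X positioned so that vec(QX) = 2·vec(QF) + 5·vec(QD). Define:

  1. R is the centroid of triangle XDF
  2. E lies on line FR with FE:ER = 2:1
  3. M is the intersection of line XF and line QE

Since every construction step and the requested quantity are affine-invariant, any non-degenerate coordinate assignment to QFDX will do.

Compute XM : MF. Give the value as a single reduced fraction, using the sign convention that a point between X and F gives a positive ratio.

Set Q = (0, 0), F = (1, 0), D = (0, 1), X = (2, 5); any affine frame gives the same invariant.
1. R is the centroid of triangle XDF ⇒ R = (1, 2)
2. E lies on line FR with FE:ER = 2:1 ⇒ E = (1, 4/3)
3. M is the intersection of line XF and line QE ⇒ M = (15/11, 20/11)
M = X + t·(F−X) with t = 7/11, so XM:MF = t:(1−t) = 7/11:4/11

XM:MF = 7/4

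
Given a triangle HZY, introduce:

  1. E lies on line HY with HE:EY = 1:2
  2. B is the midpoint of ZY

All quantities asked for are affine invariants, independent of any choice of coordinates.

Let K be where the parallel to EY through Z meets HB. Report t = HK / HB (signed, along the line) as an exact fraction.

Work in coordinates with H = (0, 0), Z = (1, 0), Y = (0, 1).
1. E lies on line HY with HE:EY = 1:2 ⇒ E = (0, 1/3)
2. B is the midpoint of ZY ⇒ B = (1/2, 1/2)
through Z parallel to EY: direction (0, 2/3); meets HB at K = (1, 1)
K = H + t·(B−H) with t = 2

t = 2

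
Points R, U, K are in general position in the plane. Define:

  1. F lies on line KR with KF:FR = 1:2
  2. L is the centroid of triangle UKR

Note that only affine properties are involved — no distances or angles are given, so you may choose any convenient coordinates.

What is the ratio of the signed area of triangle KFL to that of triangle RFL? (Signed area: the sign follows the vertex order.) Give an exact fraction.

[KFL]:[RFL] = -1/2

Work in coordinates with R = (0, 0), U = (1, 0), K = (0, 1).
1. F lies on line KR with KF:FR = 1:2 ⇒ F = (0, 2/3)
2. L is the centroid of triangle UKR ⇒ L = (1/3, 1/3)
2·[KFL] = 1/9, 2·[RFL] = -2/9
[KFL]:[RFL] = 1/9:-2/9 = -1/2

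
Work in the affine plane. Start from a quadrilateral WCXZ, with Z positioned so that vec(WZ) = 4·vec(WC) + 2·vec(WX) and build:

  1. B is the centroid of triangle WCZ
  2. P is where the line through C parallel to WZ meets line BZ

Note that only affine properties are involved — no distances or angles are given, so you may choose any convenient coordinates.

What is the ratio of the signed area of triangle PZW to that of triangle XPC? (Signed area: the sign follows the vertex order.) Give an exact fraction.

Work in coordinates with W = (0, 0), C = (1, 0), X = (0, 1), Z = (4, 2).
1. B is the centroid of triangle WCZ ⇒ B = (5/3, 2/3)
2. P is where the line through C parallel to WZ meets line BZ ⇒ P = (-3, -2)
2·[PZW] = 2, 2·[XPC] = 6
[PZW]:[XPC] = 2:6 = 1/3

[PZW]:[XPC] = 1/3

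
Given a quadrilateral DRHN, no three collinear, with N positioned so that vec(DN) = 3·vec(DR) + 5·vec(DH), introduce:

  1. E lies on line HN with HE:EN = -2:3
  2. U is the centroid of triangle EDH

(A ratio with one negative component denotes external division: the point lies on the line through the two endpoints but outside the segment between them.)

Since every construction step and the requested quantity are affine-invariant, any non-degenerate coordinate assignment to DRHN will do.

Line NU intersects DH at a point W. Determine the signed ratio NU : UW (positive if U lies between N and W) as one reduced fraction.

Choose coordinates D = (0, 0), R = (1, 0), H = (0, 1), N = (3, 5).
1. E lies on line HN with HE:EN = -2:3 ⇒ E = (-6, -7)
2. U is the centroid of triangle EDH ⇒ U = (-2, -2)
line NU meets DH at W = (0, 4/5)
U = N + t·(W−N) with t = 5/3, so NU:UW = 5/3:-2/3

NU:UW = -5/2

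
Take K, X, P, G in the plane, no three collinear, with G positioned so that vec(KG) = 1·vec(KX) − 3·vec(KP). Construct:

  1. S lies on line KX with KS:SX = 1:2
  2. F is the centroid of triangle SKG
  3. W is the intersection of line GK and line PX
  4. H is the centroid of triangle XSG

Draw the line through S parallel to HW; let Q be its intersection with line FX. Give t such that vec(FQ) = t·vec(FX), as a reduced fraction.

t = 3/8

Choose coordinates K = (0, 0), X = (1, 0), P = (0, 1), G = (1, -3).
1. S lies on line KX with KS:SX = 1:2 ⇒ S = (1/3, 0)
2. F is the centroid of triangle SKG ⇒ F = (4/9, -1)
3. W is the intersection of line GK and line PX ⇒ W = (-1/2, 3/2)
4. H is the centroid of triangle XSG ⇒ H = (7/9, -1)
through S parallel to HW: direction (-23/18, 5/2); meets FX at Q = (47/72, -5/8)
Q = F + t·(X−F) with t = 3/8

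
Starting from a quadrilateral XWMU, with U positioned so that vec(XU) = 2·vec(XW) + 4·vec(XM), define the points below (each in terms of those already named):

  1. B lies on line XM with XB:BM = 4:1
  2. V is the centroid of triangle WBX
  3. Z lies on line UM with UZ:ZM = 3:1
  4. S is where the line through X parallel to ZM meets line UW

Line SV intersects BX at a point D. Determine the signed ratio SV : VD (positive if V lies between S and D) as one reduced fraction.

SV:VD = 19/5

Work in coordinates with X = (0, 0), W = (1, 0), M = (0, 1), U = (2, 4).
1. B lies on line XM with XB:BM = 4:1 ⇒ B = (0, 4/5)
2. V is the centroid of triangle WBX ⇒ V = (1/3, 4/15)
3. Z lies on line UM with UZ:ZM = 3:1 ⇒ Z = (1/2, 7/4)
4. S is where the line through X parallel to ZM meets line UW ⇒ S = (8/5, 12/5)
line SV meets BX at D = (0, -28/95)
V = S + t·(D−S) with t = 19/24, so SV:VD = 19/24:5/24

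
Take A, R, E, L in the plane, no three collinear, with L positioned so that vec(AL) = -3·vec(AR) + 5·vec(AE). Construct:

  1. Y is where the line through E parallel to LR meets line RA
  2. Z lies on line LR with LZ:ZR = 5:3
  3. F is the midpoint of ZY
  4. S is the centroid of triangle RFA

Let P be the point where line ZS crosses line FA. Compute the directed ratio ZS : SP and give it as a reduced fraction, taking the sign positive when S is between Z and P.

ZS:SP = -17/5

Assign A = (0, 0), R = (1, 0), E = (0, 1), L = (-3, 5) — the answer is frame-independent, so this choice is without loss of generality.
1. Y is where the line through E parallel to LR meets line RA ⇒ Y = (4/5, 0)
2. Z lies on line LR with LZ:ZR = 5:3 ⇒ Z = (-1/2, 15/8)
3. F is the midpoint of ZY ⇒ F = (3/20, 15/16)
4. S is the centroid of triangle RFA ⇒ S = (23/60, 5/16)
line ZS meets FA at P = (21/170, 105/136)
S = Z + t·(P−Z) with t = 17/12, so ZS:SP = 17/12:-5/12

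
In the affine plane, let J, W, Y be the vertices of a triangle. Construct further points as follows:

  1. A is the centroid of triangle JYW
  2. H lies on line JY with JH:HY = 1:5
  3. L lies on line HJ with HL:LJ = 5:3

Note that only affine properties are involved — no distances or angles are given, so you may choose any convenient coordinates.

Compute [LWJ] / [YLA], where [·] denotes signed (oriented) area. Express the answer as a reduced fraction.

[LWJ]:[YLA] = -1/5

Choose coordinates J = (0, 0), W = (1, 0), Y = (0, 1).
1. A is the centroid of triangle JYW ⇒ A = (1/3, 1/3)
2. H lies on line JY with JH:HY = 1:5 ⇒ H = (0, 1/6)
3. L lies on line HJ with HL:LJ = 5:3 ⇒ L = (0, 1/16)
2·[LWJ] = -1/16, 2·[YLA] = 5/16
[LWJ]:[YLA] = -1/16:5/16 = -1/5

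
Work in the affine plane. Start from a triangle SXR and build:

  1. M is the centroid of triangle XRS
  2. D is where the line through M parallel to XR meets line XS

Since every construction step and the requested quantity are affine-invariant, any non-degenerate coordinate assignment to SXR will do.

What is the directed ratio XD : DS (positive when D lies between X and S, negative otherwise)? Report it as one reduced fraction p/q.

Assign S = (0, 0), X = (1, 0), R = (0, 1) — the answer is frame-independent, so this choice is without loss of generality.
1. M is the centroid of triangle XRS ⇒ M = (1/3, 1/3)
2. D is where the line through M parallel to XR meets line XS ⇒ D = (2/3, 0)
D = X + t·(S−X) with t = 1/3, so XD:DS = t:(1−t) = 1/3:2/3

XD:DS = 1/2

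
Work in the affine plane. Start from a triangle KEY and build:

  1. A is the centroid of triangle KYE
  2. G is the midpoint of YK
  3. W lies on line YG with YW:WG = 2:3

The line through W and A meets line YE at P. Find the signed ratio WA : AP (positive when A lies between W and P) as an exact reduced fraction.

Choose coordinates K = (0, 0), E = (1, 0), Y = (0, 1).
1. A is the centroid of triangle KYE ⇒ A = (1/3, 1/3)
2. G is the midpoint of YK ⇒ G = (0, 1/2)
3. W lies on line YG with YW:WG = 2:3 ⇒ W = (0, 4/5)
line WA meets YE at P = (-1/2, 3/2)
A = W + t·(P−W) with t = -2/3, so WA:AP = -2/3:5/3

WA:AP = -2/5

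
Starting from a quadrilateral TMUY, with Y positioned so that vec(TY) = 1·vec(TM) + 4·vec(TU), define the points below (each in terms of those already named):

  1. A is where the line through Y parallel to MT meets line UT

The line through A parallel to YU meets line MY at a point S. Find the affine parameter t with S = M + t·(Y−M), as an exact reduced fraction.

Choose coordinates T = (0, 0), M = (1, 0), U = (0, 1), Y = (1, 4).
1. A is where the line through Y parallel to MT meets line UT ⇒ A = (0, 4)
through A parallel to YU: direction (-1, -3); meets MY at S = (1, 7)
S = M + t·(Y−M) with t = 7/4

t = 7/4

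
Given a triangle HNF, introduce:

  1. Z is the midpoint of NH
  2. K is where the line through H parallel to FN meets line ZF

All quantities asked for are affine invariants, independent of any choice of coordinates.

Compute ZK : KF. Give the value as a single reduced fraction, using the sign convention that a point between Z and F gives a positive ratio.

Assign H = (0, 0), N = (1, 0), F = (0, 1) — the answer is frame-independent, so this choice is without loss of generality.
1. Z is the midpoint of NH ⇒ Z = (1/2, 0)
2. K is where the line through H parallel to FN meets line ZF ⇒ K = (1, -1)
K = Z + t·(F−Z) with t = -1, so ZK:KF = t:(1−t) = -1:2

ZK:KF = -1/2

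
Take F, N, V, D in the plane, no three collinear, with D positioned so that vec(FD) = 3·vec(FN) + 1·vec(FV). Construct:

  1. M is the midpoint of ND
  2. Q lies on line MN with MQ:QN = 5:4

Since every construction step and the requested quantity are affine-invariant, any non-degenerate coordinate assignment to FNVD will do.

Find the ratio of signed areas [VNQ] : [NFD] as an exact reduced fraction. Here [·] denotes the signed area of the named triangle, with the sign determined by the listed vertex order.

[VNQ]:[NFD] = -2/3

Assign F = (0, 0), N = (1, 0), V = (0, 1), D = (3, 1) — the answer is frame-independent, so this choice is without loss of generality.
1. M is the midpoint of ND ⇒ M = (2, 1/2)
2. Q lies on line MN with MQ:QN = 5:4 ⇒ Q = (13/9, 2/9)
2·[VNQ] = 2/3, 2·[NFD] = -1
[VNQ]:[NFD] = 2/3:-1 = -2/3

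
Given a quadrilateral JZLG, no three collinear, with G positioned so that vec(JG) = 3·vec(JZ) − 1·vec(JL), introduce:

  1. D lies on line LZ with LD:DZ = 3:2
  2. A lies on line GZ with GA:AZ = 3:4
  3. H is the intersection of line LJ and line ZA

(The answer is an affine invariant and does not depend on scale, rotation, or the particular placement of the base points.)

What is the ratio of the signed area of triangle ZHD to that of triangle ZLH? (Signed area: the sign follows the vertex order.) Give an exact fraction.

Choose coordinates J = (0, 0), Z = (1, 0), L = (0, 1), G = (3, -1).
1. D lies on line LZ with LD:DZ = 3:2 ⇒ D = (3/5, 2/5)
2. A lies on line GZ with GA:AZ = 3:4 ⇒ A = (15/7, -4/7)
3. H is the intersection of line LJ and line ZA ⇒ H = (0, 1/2)
2·[ZHD] = -1/5, 2·[ZLH] = 1/2
[ZHD]:[ZLH] = -1/5:1/2 = -2/5

[ZHD]:[ZLH] = -2/5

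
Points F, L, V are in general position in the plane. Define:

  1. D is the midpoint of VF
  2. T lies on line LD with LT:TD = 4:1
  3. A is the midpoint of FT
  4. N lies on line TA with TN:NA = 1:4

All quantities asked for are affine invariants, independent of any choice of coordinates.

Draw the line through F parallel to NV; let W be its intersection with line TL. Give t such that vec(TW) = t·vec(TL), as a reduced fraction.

Set F = (0, 0), L = (1, 0), V = (0, 1); any affine frame gives the same invariant.
1. D is the midpoint of VF ⇒ D = (0, 1/2)
2. T lies on line LD with LT:TD = 4:1 ⇒ T = (1/5, 2/5)
3. A is the midpoint of FT ⇒ A = (1/10, 1/5)
4. N lies on line TA with TN:NA = 1:4 ⇒ N = (9/50, 9/25)
through F parallel to NV: direction (-9/50, 16/25); meets TL at W = (-9/55, 32/55)
W = T + t·(L−T) with t = -5/11

t = -5/11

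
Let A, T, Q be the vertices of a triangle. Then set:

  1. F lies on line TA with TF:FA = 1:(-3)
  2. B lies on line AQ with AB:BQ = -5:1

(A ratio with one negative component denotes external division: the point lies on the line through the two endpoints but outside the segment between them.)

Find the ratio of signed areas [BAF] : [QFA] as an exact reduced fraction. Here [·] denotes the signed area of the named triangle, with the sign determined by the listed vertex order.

Assign A = (0, 0), T = (1, 0), Q = (0, 1) — the answer is frame-independent, so this choice is without loss of generality.
1. F lies on line TA with TF:FA = 1:(-3) ⇒ F = (3/2, 0)
2. B lies on line AQ with AB:BQ = -5:1 ⇒ B = (0, 5/4)
2·[BAF] = 15/8, 2·[QFA] = -3/2
[BAF]:[QFA] = 15/8:-3/2 = -5/4

[BAF]:[QFA] = -5/4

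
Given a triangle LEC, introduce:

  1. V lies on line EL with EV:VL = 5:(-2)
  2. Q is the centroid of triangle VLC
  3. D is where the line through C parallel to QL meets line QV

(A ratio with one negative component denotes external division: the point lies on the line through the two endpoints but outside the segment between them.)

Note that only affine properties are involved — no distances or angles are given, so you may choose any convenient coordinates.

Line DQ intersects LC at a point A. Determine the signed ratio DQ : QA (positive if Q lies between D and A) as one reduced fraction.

DQ:QA = -2

Set L = (0, 0), E = (1, 0), C = (0, 1); any affine frame gives the same invariant.
1. V lies on line EL with EV:VL = 5:(-2) ⇒ V = (-2/3, 0)
2. Q is the centroid of triangle VLC ⇒ Q = (-2/9, 1/3)
3. D is where the line through C parallel to QL meets line QV ⇒ D = (2/9, 2/3)
line DQ meets LC at A = (0, 1/2)
Q = D + t·(A−D) with t = 2, so DQ:QA = 2:-1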